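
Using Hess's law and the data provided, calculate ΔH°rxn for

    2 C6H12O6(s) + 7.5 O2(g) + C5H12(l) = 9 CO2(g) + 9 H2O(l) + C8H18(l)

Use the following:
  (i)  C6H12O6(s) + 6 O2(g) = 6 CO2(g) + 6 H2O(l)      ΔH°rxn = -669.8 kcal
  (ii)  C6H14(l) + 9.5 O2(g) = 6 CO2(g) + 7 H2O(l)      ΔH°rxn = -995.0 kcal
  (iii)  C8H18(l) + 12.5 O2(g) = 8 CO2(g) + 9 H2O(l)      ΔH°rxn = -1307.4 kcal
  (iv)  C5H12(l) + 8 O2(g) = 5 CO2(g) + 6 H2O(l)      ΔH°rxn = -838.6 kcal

ΔH°rxn = -870.8 kcal

(i) × 2 (scale by 2 for the 2 C6H12O6(s)): (2)·(-669.8) = -1339.6 kcal
(ii): not needed (C6H14(l) appears nowhere else).
(iii) reversed (reverse to put C8H18(l) on the product side): +1307.4 kcal
(iv) as written (C5H12(l) already on the reactant side): -838.6 kcal
ΔH°rxn = (-1339.6) + (+1307.4) + (-838.6) = -870.8 kcal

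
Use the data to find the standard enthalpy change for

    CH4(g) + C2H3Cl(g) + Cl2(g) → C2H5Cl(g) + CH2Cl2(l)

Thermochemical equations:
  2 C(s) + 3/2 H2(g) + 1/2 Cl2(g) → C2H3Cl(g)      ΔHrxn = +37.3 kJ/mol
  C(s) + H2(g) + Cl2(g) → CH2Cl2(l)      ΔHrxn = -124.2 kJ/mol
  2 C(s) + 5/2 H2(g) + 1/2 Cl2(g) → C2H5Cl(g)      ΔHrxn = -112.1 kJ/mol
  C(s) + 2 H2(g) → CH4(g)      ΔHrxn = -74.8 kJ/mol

equation 1 reversed (C2H3Cl(g) must end up as a reactant): -37.3 kJ/mol
equation 2 as written (CH2Cl2(l) already on the product side): -124.2 kJ/mol
equation 3 as written (C2H5Cl(g) already on the product side): -112.1 kJ/mol
equation 4 reversed (reverse to put CH4(g) on the reactant side): +74.8 kJ/mol
Since enthalpy is a state function, ΔHrxn = (-1)·(+37.3) + (1)·(-124.2) + (1)·(-112.1) + (-1)·(-74.8) = -198.8 kJ/mol

ΔHrxn = -198.8 kJ/mol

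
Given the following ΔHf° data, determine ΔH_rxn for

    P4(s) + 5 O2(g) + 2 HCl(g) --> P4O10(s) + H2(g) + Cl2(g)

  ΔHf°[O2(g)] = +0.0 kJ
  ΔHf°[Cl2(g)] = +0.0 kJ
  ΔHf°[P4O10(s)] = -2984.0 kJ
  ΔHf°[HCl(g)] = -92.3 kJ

ΔH_rxn = -2799.4 kJ

Products: 1·(-2984.0) + 1·(+0.0) + 1·(+0.0) = -2984.0
Reactants: 1·(+0.0) + 5·(+0.0) + 2·(-92.3) = -184.6
ΔH_rxn = (-2984.0) − (-184.6) = -2799.4 kJ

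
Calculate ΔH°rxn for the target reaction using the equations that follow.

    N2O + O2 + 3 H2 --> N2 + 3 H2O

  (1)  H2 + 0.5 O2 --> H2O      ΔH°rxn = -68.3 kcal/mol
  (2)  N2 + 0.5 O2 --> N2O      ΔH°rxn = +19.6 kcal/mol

(1) × 3: (3)·(-68.3) = -204.9 kcal/mol
(2) reversed: -19.6 kcal/mol
Combining the equations, ΔH°rxn = (3)·(-68.3) + (-1)·(+19.6) = -224.5 kcal/mol

ΔH°rxn = -224.5 kcal/mol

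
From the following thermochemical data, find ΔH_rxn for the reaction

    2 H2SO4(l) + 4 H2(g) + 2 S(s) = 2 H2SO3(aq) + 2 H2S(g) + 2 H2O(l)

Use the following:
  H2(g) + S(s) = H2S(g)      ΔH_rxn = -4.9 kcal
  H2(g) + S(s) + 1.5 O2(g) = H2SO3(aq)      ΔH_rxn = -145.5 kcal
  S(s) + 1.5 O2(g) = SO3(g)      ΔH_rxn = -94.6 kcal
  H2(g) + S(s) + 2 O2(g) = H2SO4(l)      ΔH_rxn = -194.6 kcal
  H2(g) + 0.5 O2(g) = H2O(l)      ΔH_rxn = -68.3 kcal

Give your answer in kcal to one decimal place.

ΔH_rxn = -48.2 kcal

equation 1 × 2: (2)·(-4.9) = -9.8 kcal
equation 2 × 2: (2)·(-145.5) = -291.0 kcal
equation 3: not needed.
equation 4 reversed and × 2: (-2)·(-194.6) = +389.2 kcal
equation 5 × 2: (2)·(-68.3) = -136.6 kcal
ΔH_rxn = (2)·(-4.9) + (2)·(-145.5) + (-2)·(-194.6) + (2)·(-68.3) = -48.2 kcal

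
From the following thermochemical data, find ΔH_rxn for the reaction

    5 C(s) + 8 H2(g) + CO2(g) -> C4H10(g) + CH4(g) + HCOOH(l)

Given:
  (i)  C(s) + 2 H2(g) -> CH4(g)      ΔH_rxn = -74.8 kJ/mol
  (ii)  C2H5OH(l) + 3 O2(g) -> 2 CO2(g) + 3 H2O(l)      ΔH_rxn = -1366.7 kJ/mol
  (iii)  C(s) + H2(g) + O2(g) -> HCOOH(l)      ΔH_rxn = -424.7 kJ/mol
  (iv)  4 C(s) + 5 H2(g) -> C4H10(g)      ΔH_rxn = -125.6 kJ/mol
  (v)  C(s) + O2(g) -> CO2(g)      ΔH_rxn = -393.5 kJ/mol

(i) as written (CH4(g) already on the product side): -74.8 kJ/mol
(ii): not needed (C2H5OH(l) appears nowhere else).
(iii) as written (HCOOH(l) already on the product side): -424.7 kJ/mol
(iv) as written (C4H10(g) already on the product side): -125.6 kJ/mol
(v) reversed: +393.5 kJ/mol
ΔH_rxn = (-74.8) + (-424.7) + (-125.6) + (+393.5) = -231.6 kJ/mol

ΔH_rxn = -231.6 kJ/mol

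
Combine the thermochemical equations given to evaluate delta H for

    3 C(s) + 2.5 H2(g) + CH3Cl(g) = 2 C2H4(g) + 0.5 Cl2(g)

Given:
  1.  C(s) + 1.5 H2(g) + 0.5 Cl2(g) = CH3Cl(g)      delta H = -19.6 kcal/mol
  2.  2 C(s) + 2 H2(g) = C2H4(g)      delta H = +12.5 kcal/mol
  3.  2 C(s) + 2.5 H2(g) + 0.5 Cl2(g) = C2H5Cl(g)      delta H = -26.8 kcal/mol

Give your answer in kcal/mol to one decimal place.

eq. 1 reversed (CH3Cl(g) must end up as a reactant): +19.6 kcal/mol
eq. 2 × 2 (scale by 2 for the 2 C2H4(g)): (2)·(+12.5) = +25.0 kcal/mol
eq. 3: not needed (C2H5Cl(g) appears nowhere else).
delta H = (+19.6) + (+25.0) = 44.6 kcal/mol

delta H = 44.6 kcal/mol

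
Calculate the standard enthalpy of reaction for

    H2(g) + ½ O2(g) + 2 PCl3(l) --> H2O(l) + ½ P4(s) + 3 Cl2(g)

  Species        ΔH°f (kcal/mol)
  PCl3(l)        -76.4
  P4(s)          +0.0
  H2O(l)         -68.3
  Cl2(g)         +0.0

Products: 1·(-68.3) + 1/2·(+0.0) + 3·(+0.0) = -68.3
Reactants: 1·(+0.0) + 1/2·(+0.0) + 2·(-76.4) = -152.8
ΔH° = (-68.3) − (-152.8) = 84.5 kcal/mol

ΔH° = 84.5 kcal/mol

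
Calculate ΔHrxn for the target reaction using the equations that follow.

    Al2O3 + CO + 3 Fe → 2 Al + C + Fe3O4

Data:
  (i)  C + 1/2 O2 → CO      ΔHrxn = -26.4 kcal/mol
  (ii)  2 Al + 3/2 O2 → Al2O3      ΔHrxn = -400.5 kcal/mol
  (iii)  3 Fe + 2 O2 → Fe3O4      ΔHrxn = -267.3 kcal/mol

ΔHrxn = 159.6 kcal/mol

(i) reversed (CO must end up as a reactant): +26.4 kcal/mol
(ii) reversed (Al2O3 must end up as a reactant): +400.5 kcal/mol
(iii) as written (Fe3O4 already on the product side): -267.3 kcal/mol
Combining the equations, ΔHrxn = (+26.4) + (+400.5) + (-267.3) = 159.6 kcal/mol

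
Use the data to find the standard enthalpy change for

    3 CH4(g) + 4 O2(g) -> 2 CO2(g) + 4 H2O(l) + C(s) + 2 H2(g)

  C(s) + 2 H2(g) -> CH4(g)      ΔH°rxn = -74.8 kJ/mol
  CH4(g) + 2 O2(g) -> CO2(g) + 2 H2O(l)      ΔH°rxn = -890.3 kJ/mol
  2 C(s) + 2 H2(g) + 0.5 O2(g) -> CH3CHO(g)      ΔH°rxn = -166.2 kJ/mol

equation 1 reversed: +74.8 kJ/mol
equation 2 × 2 (×2 to match 2 CO2(g) in the target): (2)·(-890.3) = -1780.6 kJ/mol
equation 3: not needed (CH3CHO(g) appears nowhere else).
By Hess's law, ΔH°rxn = (+74.8) + (-1780.6) = -1705.8 kJ/mol

ΔH°rxn = -1705.8 kJ/mol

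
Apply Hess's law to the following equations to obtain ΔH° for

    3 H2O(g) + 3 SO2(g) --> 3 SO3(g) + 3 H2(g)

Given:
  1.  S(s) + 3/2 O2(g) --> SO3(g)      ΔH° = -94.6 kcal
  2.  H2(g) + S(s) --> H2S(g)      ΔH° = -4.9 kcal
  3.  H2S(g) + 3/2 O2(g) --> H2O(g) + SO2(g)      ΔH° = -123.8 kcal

eq. 1 × 3 (×3 to match 3 SO3(g) in the target): (3)·(-94.6) = -283.8 kcal
eq. 2 reversed and × 3 (H2(g) must end up as a product; scale by 3 for the 3 H2(g)): (-3)·(-4.9) = +14.7 kcal
eq. 3 reversed and × 3 (reverse to put H2O(g) on the reactant side; scale by 3 for the 3 H2O(g)): (-3)·(-123.8) = +371.4 kcal
ΔH° = (3)·(-94.6) + (-3)·(-4.9) + (-3)·(-123.8) = 102.3 kcal

ΔH° = 102.3 kcal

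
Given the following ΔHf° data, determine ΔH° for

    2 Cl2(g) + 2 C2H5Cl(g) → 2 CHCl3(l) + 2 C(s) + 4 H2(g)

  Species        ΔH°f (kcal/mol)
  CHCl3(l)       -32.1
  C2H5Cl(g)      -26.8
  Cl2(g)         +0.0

ΔH° = -10.6 kcal/mol

Products: 2·(-32.1) + 2·(+0.0) + 4·(+0.0) = -64.2
Reactants: 2·(+0.0) + 2·(-26.8) = -53.6
ΔH° = (-64.2) − (-53.6) = -10.6 kcal/mol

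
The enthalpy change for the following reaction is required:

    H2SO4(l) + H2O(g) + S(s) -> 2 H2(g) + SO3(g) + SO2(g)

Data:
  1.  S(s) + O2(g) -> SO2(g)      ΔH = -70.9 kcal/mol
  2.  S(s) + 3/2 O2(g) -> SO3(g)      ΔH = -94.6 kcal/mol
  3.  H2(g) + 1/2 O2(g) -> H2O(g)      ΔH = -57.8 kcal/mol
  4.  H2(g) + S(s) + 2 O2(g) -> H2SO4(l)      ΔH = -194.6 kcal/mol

ΔH = 86.9 kcal/mol

eq. 1 as written: -70.9 kcal/mol
eq. 2 as written: -94.6 kcal/mol
eq. 3 reversed: +57.8 kcal/mol
eq. 4 reversed: +194.6 kcal/mol
ΔH = (-70.9) + (-94.6) + (+57.8) + (+194.6) = 86.9 kcal/mol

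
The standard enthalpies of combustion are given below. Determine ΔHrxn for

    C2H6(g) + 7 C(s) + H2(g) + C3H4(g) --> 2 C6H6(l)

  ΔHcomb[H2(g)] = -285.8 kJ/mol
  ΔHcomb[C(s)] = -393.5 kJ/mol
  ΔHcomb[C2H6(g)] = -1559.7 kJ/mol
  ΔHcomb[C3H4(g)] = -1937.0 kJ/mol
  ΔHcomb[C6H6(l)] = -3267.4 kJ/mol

With combustion enthalpies, reactants minus products:
= [1·(-1559.7) + 7·(-393.5) + 1·(-285.8) + 1·(-1937.0)] − [2·(-3267.4)]
= -2.2 kJ/mol

ΔHrxn = -2.2 kJ/mol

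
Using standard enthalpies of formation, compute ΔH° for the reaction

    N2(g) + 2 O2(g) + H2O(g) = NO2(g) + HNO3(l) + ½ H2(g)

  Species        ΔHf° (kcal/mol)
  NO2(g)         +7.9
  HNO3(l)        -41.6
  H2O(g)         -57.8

ΔH°rxn = Σ nΔHf°(products) − Σ nΔHf°(reactants).
Products: 1·(+7.9) + 1·(-41.6) + 1/2·(+0.0) = -33.7
Reactants: 1·(+0.0) + 2·(+0.0) + 1·(-57.8) = -57.8
ΔH° = (-33.7) − (-57.8) = 24.1 kcal/mol

ΔH° = 24.1 kcal/mol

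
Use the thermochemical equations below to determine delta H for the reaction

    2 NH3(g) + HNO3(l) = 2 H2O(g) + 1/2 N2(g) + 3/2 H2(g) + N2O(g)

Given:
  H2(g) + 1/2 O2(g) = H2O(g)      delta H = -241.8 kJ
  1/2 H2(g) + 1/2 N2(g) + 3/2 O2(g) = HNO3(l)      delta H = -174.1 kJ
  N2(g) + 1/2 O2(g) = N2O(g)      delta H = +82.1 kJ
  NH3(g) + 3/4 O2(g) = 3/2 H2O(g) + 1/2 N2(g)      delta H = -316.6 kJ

delta H = -135.2 kJ

equation 1 reversed: +241.8 kJ
equation 2 reversed: +174.1 kJ
equation 3 as written: +82.1 kJ
equation 4 × 2: (2)·(-316.6) = -633.2 kJ
Summing the manipulated equations, delta H = (-1)·(-241.8) + (-1)·(-174.1) + (1)·(+82.1) + (2)·(-316.6) = -135.2 kJ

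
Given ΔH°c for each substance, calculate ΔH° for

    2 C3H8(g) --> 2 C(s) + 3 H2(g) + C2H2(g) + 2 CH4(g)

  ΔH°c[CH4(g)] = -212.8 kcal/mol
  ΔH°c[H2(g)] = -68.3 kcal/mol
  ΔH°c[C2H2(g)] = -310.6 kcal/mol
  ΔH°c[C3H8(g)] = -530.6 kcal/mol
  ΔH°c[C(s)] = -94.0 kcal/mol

ΔH° = 67.9 kcal/mol

With combustion enthalpies, reactants minus products:
= [2·(-530.6)] − [2·(-94.0) + 3·(-68.3) + 1·(-310.6) + 2·(-212.8)]
= 67.9 kcal/mol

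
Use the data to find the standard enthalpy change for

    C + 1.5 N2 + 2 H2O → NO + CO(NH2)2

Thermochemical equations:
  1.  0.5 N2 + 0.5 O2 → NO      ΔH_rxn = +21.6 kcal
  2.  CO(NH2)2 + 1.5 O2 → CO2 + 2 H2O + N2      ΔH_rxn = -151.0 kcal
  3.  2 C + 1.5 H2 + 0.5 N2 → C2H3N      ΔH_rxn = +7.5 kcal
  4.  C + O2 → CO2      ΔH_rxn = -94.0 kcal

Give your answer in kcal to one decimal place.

eq. 1 as written: +21.6 kcal
eq. 2 reversed: +151.0 kcal
eq. 3: not needed.
eq. 4 as written: -94.0 kcal
By Hess's law, ΔH_rxn = (+21.6) + (+151.0) + (-94.0) = 78.6 kcal

ΔH_rxn = 78.6 kcal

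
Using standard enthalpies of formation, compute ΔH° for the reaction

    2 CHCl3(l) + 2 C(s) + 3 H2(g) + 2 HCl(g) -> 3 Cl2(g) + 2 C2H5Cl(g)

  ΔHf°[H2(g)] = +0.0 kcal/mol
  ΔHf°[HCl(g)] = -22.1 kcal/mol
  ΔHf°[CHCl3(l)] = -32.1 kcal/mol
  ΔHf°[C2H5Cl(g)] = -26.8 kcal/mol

ΔH° = 54.8 kcal/mol

Products: 3·(+0.0) + 2·(-26.8) = -53.6
Reactants: 2·(-32.1) + 2·(+0.0) + 3·(+0.0) + 2·(-22.1) = -108.4
ΔH° = (-53.6) − (-108.4) = 54.8 kcal/mol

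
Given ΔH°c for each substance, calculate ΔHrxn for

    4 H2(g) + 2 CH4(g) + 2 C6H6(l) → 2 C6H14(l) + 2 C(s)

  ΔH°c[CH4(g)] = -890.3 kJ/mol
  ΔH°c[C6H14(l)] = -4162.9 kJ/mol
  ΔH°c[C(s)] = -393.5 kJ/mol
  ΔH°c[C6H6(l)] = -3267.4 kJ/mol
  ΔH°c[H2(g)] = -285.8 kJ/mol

ΔHrxn = -345.8 kJ/mol

With combustion enthalpies, reactants minus products:
= [4·(-285.8) + 2·(-890.3) + 2·(-3267.4)] − [2·(-4162.9) + 2·(-393.5)]
= -345.8 kJ/mol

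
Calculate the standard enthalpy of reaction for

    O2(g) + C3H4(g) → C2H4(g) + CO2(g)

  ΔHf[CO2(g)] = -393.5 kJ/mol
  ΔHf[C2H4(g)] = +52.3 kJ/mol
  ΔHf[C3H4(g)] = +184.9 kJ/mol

ΔH°rxn = -526.1 kJ/mol

Products: 1·(+52.3) + 1·(-393.5) = -341.2
Reactants: 1·(+0.0) + 1·(+184.9) = +184.9
ΔH°rxn = (-341.2) − (+184.9) = -526.1 kJ/mol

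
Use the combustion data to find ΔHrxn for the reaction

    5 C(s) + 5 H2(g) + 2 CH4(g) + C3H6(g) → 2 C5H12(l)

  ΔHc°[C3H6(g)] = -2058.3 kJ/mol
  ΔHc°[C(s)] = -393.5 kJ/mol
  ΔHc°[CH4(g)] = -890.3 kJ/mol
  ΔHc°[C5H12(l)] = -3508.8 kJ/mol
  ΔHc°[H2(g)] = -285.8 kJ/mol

ΔHrxn = -217.8 kJ/mol

Using ΔH = Σ nΔHc°(reactants) − Σ nΔHc°(products):
= [5·(-393.5) + 5·(-285.8) + 2·(-890.3) + 1·(-2058.3)] − [2·(-3508.8)]
= -217.8 kJ/mol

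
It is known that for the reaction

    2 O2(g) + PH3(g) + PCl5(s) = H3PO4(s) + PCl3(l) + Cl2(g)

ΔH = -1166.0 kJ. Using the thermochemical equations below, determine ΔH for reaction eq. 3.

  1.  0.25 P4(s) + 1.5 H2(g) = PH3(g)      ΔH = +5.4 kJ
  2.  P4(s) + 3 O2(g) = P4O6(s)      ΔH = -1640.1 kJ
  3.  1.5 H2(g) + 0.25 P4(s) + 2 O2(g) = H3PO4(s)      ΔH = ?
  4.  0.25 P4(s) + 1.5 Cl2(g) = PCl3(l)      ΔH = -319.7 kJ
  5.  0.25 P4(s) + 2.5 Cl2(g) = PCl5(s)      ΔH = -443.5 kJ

ΔH = -1284.4 kJ

eq. 1 reversed (reverse to put PH3(g) on the reactant side): -5.4 kJ
eq. 2: not needed (P4O6(s) appears nowhere else).
eq. 3 as written (H3PO4(s) already on the product side): contributes x
eq. 4 as written (PCl3(l) already on the product side): -319.7 kJ
eq. 5 reversed (PCl5(s) must end up as a reactant): +443.5 kJ
-1166.0 = (-5.4) + (-319.7) + (+443.5) + x
x = (-1166.0 − (+118.4)) / (1) = -1284.4 kJ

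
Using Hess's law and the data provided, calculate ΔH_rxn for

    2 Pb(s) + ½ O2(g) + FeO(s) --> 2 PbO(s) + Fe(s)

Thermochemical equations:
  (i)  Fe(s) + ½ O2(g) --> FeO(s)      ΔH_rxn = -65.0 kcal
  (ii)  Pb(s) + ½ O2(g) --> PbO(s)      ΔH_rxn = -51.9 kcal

(i) reversed (reverse to put FeO(s) on the reactant side): +65.0 kcal
(ii) × 2 (×2 to match 2 PbO(s) in the target): (2)·(-51.9) = -103.8 kcal
By Hess's law, ΔH_rxn = (-1)·(-65.0) + (2)·(-51.9) = -38.8 kcal

ΔH_rxn = -38.8 kcal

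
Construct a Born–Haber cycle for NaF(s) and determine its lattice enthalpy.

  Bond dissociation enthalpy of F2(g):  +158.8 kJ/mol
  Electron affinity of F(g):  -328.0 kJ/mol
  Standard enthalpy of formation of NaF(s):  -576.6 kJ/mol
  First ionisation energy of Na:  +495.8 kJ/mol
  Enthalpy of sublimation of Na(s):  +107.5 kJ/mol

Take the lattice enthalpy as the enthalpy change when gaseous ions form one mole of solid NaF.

U = -931.3 kJ/mol

ΔHf° = 1·ΔHsub + 1·(ΣIE) + 1/2·D(F2) + 1·EA + U
-576.6 = 1·(+107.5) + 1·(+495.8) + 1/2·(+158.8) + 1·(-328.0) + U
U = -576.6 − (+354.7) = -931.3 kJ/mol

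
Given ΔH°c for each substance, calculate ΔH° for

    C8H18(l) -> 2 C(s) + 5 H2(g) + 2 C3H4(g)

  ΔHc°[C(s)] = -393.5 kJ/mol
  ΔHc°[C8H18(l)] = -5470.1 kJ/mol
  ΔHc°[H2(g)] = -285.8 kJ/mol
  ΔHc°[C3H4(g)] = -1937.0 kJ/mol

ΔH° = 619.9 kJ/mol

Using ΔH = Σ nΔHc°(reactants) − Σ nΔHc°(products):
= [1·(-5470.1)] − [2·(-393.5) + 5·(-285.8) + 2·(-1937.0)]
= 619.9 kJ/mol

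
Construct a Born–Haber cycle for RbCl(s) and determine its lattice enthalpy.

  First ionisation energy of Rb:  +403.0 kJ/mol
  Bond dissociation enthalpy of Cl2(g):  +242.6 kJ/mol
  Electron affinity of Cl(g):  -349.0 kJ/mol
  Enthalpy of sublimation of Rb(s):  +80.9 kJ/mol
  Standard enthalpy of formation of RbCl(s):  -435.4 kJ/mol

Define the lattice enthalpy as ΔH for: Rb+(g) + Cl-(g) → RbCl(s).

ΔHf° = 1·ΔHsub + 1·(ΣIE) + 1/2·D(Cl2) + 1·EA + U
-435.4 = 1·(+80.9) + 1·(+403.0) + 1/2·(+242.6) + 1·(-349.0) + U
U = -435.4 − (+256.2) = -691.6 kJ/mol

U = -691.6 kJ/mol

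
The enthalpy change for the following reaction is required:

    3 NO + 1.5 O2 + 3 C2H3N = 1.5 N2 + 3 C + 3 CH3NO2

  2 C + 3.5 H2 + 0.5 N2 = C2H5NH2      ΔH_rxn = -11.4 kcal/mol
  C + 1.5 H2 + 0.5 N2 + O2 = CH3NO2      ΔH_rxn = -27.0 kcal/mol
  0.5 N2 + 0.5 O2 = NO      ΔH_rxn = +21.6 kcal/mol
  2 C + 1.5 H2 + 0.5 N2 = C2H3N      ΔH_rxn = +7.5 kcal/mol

ΔH_rxn = -168.3 kcal/mol

equation 1: not needed.
equation 2 × 3: (3)·(-27.0) = -81.0 kcal/mol
equation 3 reversed and × 3: (-3)·(+21.6) = -64.8 kcal/mol
equation 4 reversed and × 3: (-3)·(+7.5) = -22.5 kcal/mol
ΔH_rxn = (3)·(-27.0) + (-3)·(+21.6) + (-3)·(+7.5) = -168.3 kcal/mol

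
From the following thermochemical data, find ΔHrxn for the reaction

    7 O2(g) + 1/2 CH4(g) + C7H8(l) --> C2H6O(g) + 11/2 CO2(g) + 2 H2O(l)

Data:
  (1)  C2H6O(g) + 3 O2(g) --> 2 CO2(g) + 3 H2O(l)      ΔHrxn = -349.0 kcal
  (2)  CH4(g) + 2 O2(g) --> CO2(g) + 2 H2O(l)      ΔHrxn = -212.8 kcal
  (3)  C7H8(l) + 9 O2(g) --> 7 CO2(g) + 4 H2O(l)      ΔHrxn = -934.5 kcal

(1) reversed: +349.0 kcal
(2) × 1/2: (1/2)·(-212.8) = -106.4 kcal
(3) as written: -934.5 kcal
ΔHrxn = (-1)·(-349.0) + (1/2)·(-212.8) + (1)·(-934.5) = -691.9 kcal

ΔHrxn = -691.9 kcal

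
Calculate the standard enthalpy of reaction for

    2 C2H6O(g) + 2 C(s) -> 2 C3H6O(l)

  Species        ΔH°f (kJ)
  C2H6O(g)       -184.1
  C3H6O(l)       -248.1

Products: 2·(-248.1) = -496.2
Reactants: 2·(-184.1) + 2·(+0.0) = -368.2
ΔH°rxn = (-496.2) − (-368.2) = -128.0 kJ

ΔH°rxn = -128.0 kJ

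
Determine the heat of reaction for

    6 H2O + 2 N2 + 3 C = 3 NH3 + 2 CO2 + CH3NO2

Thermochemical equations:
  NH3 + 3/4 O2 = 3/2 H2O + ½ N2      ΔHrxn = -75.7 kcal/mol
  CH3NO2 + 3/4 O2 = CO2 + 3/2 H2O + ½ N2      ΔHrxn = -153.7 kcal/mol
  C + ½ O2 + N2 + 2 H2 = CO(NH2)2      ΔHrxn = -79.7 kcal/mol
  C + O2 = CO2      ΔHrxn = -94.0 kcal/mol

ΔHrxn = 98.8 kcal/mol

equation 1 reversed and × 3: (-3)·(-75.7) = +227.1 kcal/mol
equation 2 reversed: +153.7 kcal/mol
equation 3: not needed.
equation 4 × 3: (3)·(-94.0) = -282.0 kcal/mol
Since enthalpy is a state function, ΔHrxn = (-3)·(-75.7) + (-1)·(-153.7) + (3)·(-94.0) = 98.8 kcal/mol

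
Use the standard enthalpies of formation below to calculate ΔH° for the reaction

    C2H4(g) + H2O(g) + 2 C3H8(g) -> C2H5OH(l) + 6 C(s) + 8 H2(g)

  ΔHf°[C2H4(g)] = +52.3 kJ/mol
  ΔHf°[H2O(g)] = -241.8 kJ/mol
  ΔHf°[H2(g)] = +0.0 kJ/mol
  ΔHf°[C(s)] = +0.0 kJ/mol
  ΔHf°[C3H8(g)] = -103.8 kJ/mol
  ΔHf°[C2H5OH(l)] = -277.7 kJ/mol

ΔH° = 119.4 kJ/mol

Products: 1·(-277.7) + 6·(+0.0) + 8·(+0.0) = -277.7
Reactants: 1·(+52.3) + 1·(-241.8) + 2·(-103.8) = -397.1
ΔH° = (-277.7) − (-397.1) = 119.4 kJ/mol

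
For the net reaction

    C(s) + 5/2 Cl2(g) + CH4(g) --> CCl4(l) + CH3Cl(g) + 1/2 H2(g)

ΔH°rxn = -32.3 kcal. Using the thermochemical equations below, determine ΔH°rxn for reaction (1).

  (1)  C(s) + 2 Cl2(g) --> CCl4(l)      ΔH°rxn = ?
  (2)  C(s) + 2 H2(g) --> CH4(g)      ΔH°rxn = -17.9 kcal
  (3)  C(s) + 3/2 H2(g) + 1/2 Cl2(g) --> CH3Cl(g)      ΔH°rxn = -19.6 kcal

(1) as written: contributes x
(2) reversed: +17.9 kcal
(3) as written: -19.6 kcal
-32.3 = (+17.9) + (-19.6) + x
x = (-32.3 − (-1.7)) / (1) = -30.6 kcal

ΔH°rxn = -30.6 kcal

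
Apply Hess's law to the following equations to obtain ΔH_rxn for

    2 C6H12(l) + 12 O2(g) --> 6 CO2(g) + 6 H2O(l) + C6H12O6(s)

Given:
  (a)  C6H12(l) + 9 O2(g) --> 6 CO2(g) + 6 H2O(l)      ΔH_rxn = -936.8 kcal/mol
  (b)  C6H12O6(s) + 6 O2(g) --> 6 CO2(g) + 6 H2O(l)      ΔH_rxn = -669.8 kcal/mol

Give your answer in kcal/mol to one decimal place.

(a) × 2: (2)·(-936.8) = -1873.6 kcal/mol
(b) reversed: +669.8 kcal/mol
ΔH_rxn = (-1873.6) + (+669.8) = -1203.8 kcal/mol

ΔH_rxn = -1203.8 kcal/mol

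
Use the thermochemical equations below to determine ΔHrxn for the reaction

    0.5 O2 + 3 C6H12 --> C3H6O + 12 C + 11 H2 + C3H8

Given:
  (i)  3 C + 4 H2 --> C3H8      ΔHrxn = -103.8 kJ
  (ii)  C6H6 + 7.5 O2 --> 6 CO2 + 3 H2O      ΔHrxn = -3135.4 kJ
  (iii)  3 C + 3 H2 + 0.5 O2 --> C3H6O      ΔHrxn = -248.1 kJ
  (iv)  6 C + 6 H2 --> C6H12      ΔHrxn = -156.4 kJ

ΔHrxn = 117.3 kJ

(i) as written: -103.8 kJ
(ii): not needed.
(iii) as written: -248.1 kJ
(iv) reversed and × 3: (-3)·(-156.4) = +469.2 kJ
ΔHrxn = (1)·(-103.8) + (1)·(-248.1) + (-3)·(-156.4) = 117.3 kJ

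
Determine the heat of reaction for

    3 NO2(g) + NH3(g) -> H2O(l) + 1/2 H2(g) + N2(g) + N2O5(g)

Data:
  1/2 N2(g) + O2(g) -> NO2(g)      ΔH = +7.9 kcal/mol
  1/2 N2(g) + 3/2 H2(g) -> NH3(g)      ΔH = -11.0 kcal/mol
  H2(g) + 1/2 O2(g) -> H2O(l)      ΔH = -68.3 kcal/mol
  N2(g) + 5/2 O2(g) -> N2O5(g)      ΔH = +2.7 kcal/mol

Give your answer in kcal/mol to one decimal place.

equation 1 reversed and × 3: (-3)·(+7.9) = -23.7 kcal/mol
equation 2 reversed: +11.0 kcal/mol
equation 3 as written: -68.3 kcal/mol
equation 4 as written: +2.7 kcal/mol
ΔH = (-3)·(+7.9) + (-1)·(-11.0) + (1)·(-68.3) + (1)·(+2.7) = -78.3 kcal/mol

ΔH = -78.3 kcal/mol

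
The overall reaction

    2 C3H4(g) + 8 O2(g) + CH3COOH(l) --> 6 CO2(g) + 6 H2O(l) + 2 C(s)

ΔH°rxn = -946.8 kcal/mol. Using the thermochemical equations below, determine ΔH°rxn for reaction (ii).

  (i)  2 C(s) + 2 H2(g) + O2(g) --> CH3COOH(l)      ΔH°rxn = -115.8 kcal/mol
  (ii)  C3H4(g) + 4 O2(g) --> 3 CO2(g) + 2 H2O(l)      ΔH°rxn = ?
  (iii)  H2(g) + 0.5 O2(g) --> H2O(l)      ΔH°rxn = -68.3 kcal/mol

(i) reversed: +115.8 kcal/mol
(ii) × 2: contributes 2·x
(iii) × 2: (2)·(-68.3) = -136.6 kcal/mol
-946.8 = (+115.8) + (-136.6) + 2·x
x = (-946.8 − (-20.8)) / (2) = -463.0 kcal/mol

ΔH°rxn = -463.0 kcal/mol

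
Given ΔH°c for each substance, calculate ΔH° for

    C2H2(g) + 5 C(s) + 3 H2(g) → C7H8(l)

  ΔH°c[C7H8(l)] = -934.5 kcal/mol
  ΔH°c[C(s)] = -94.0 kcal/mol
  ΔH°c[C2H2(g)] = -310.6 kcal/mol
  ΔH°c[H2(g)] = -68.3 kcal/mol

ΔH° = -51.0 kcal/mol

With combustion enthalpies, reactants minus products:
= [1·(-310.6) + 5·(-94.0) + 3·(-68.3)] − [1·(-934.5)]
= -51.0 kcal/mol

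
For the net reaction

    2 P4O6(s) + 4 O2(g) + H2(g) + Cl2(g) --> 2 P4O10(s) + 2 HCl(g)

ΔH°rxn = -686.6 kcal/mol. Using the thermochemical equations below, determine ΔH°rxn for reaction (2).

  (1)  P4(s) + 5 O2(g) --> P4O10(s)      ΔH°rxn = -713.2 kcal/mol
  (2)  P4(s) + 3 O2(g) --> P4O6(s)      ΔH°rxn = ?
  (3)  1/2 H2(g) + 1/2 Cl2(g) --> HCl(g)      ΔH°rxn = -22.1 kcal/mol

ΔH°rxn = -392.0 kcal/mol

(1) × 2 (×2 to match 2 P4O10(s) in the target): (2)·(-713.2) = -1426.4 kcal/mol
(2) reversed and × 2 (P4O6(s) must end up as a reactant; ×2 to match 2 P4O6(s) in the target): contributes −2·x
(3) × 2 (×2 to match 2 HCl(g) in the target): (2)·(-22.1) = -44.2 kcal/mol
-686.6 = (-1426.4) + (-44.2) − 2·x
x = (-686.6 − (-1470.6)) / (-2) = -392.0 kcal/mol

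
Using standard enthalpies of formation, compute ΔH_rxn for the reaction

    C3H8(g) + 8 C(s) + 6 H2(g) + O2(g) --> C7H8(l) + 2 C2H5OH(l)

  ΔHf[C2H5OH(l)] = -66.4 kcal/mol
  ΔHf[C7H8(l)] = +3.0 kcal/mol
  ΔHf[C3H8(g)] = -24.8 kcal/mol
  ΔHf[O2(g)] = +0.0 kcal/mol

ΔH°rxn = Σ nΔHf°(products) − Σ nΔHf°(reactants).
Products: 1·(+3.0) + 2·(-66.4) = -129.8
Reactants: 1·(-24.8) + 8·(+0.0) + 6·(+0.0) + 1·(+0.0) = -24.8
ΔH_rxn = (-129.8) − (-24.8) = -105.0 kcal/mol

ΔH_rxn = -105.0 kcal/mol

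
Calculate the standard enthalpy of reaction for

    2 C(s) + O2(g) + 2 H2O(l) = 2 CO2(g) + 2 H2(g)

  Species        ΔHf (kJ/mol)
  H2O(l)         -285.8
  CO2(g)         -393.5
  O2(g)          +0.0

ΔH°rxn = Σ nΔHf°(products) − Σ nΔHf°(reactants).
Products: 2·(-393.5) + 2·(+0.0) = -787.0
Reactants: 2·(+0.0) + 1·(+0.0) + 2·(-285.8) = -571.6
ΔH°rxn = (-787.0) − (-571.6) = -215.4 kJ/mol

ΔH°rxn = -215.4 kJ/mol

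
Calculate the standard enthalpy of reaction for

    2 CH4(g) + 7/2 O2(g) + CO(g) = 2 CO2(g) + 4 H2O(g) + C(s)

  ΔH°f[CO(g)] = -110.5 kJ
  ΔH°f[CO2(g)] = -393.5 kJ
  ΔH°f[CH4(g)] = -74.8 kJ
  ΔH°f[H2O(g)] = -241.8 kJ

ΔH°rxn = Σ nΔHf°(products) − Σ nΔHf°(reactants).
Products: 2·(-393.5) + 4·(-241.8) + 1·(+0.0) = -1754.2
Reactants: 2·(-74.8) + 7/2·(+0.0) + 1·(-110.5) = -260.1
ΔHrxn = (-1754.2) − (-260.1) = -1494.1 kJ

ΔHrxn = -1494.1 kJ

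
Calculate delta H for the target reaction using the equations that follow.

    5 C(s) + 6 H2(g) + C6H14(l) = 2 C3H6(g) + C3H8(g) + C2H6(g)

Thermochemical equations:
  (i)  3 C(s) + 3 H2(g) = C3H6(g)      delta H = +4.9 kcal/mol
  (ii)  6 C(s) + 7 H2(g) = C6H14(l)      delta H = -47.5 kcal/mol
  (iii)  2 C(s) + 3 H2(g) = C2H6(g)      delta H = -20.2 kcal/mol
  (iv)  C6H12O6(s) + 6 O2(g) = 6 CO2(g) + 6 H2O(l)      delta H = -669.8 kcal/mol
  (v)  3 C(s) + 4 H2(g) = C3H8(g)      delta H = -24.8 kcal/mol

delta H = 12.3 kcal/mol

(i) × 2 (scale by 2 for the 2 C3H6(g)): (2)·(+4.9) = +9.8 kcal/mol
(ii) reversed (reverse to put C6H14(l) on the reactant side): +47.5 kcal/mol
(iii) as written (C2H6(g) already on the product side): -20.2 kcal/mol
(iv): not needed (CO2(g) appears nowhere else).
(v) as written (C3H8(g) already on the product side): -24.8 kcal/mol
Combining the equations, delta H = (2)·(+4.9) + (-1)·(-47.5) + (1)·(-20.2) + (1)·(-24.8) = 12.3 kcal/mol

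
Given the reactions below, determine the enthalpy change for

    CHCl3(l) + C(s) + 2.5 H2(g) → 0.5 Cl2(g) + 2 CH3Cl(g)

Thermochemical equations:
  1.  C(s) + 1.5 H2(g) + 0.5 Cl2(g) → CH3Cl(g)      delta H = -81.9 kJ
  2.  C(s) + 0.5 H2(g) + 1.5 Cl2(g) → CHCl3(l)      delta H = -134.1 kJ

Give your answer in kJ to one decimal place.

eq. 1 × 2: (2)·(-81.9) = -163.8 kJ
eq. 2 reversed: +134.1 kJ
delta H = (2)·(-81.9) + (-1)·(-134.1) = -29.7 kJ

delta H = -29.7 kJ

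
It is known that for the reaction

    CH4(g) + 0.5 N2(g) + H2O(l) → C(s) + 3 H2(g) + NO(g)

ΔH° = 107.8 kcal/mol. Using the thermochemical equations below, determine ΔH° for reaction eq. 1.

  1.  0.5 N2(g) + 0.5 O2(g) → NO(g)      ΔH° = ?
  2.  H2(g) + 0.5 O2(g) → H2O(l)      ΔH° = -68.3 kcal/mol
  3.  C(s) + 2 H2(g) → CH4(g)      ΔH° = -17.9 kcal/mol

ΔH° = 21.6 kcal/mol

eq. 1 as written (NO(g) already on the product side): contributes x
eq. 2 reversed (H2O(l) must end up as a reactant): +68.3 kcal/mol
eq. 3 reversed (CH4(g) must end up as a reactant): +17.9 kcal/mol
+107.8 = (+68.3) + (+17.9) + x
x = (+107.8 − (+86.2)) / (1) = 21.6 kcal/mol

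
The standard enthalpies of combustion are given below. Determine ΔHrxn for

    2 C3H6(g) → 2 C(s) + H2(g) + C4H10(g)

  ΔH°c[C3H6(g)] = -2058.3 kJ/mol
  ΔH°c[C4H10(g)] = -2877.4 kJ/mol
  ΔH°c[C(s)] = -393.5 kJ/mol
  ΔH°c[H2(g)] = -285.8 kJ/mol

With combustion enthalpies, reactants minus products:
= [2·(-2058.3)] − [2·(-393.5) + 1·(-285.8) + 1·(-2877.4)]
= -166.4 kJ/mol

ΔHrxn = -166.4 kJ/mol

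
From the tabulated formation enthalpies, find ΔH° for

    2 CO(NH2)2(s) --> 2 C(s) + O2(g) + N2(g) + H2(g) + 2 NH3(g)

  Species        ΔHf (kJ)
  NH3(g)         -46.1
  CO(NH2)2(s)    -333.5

Products: 2·(+0.0) + 1·(+0.0) + 1·(+0.0) + 1·(+0.0) + 2·(-46.1) = -92.2
Reactants: 2·(-333.5) = -667.0
ΔH° = (-92.2) − (-667.0) = 574.8 kJ

ΔH° = 574.8 kJ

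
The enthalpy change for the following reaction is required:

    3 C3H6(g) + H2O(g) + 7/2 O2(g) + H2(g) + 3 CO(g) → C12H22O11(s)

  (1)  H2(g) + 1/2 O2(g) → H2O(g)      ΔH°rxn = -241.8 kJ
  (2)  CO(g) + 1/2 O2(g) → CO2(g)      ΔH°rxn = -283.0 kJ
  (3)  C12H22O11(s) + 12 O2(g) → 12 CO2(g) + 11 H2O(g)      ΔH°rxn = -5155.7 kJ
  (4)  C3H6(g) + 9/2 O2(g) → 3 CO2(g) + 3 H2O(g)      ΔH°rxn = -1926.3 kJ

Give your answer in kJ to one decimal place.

ΔH°rxn = -1714.0 kJ

(1) as written (H2(g) already on the reactant side): -241.8 kJ
(2) × 3 (scale by 3 for the 3 CO(g)): (3)·(-283.0) = -849.0 kJ
(3) reversed (reverse to put C12H22O11(s) on the product side): +5155.7 kJ
(4) × 3 (scale by 3 for the 3 C3H6(g)): (3)·(-1926.3) = -5778.9 kJ
ΔH°rxn = (-241.8) + (-849.0) + (+5155.7) + (-5778.9) = -1714.0 kJ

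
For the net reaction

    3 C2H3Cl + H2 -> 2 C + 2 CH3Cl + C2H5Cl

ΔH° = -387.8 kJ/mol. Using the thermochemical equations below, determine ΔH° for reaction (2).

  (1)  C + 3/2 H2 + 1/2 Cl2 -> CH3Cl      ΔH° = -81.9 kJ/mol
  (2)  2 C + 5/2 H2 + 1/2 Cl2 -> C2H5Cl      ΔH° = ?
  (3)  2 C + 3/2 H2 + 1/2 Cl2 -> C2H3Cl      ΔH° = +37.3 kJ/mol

ΔH° = -112.1 kJ/mol

(1) × 2: (2)·(-81.9) = -163.8 kJ/mol
(2) as written: contributes x
(3) reversed and × 3: (-3)·(+37.3) = -111.9 kJ/mol
-387.8 = (-163.8) + (-111.9) + x
x = (-387.8 − (-275.7)) / (1) = -112.1 kJ/mol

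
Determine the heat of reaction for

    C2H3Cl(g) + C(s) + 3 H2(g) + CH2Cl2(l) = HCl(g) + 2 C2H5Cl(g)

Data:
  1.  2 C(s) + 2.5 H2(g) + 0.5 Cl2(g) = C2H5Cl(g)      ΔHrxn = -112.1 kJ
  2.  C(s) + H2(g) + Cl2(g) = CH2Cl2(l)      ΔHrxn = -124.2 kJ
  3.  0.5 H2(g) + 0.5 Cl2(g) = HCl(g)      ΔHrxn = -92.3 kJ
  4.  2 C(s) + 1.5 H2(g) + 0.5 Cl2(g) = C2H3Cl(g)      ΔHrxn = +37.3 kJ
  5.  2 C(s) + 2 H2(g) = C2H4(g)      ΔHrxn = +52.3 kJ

ΔHrxn = -229.6 kJ

eq. 1 × 2: (2)·(-112.1) = -224.2 kJ
eq. 2 reversed: +124.2 kJ
eq. 3 as written: -92.3 kJ
eq. 4 reversed: -37.3 kJ
eq. 5: not needed.
ΔHrxn = (-224.2) + (+124.2) + (-92.3) + (-37.3) = -229.6 kJ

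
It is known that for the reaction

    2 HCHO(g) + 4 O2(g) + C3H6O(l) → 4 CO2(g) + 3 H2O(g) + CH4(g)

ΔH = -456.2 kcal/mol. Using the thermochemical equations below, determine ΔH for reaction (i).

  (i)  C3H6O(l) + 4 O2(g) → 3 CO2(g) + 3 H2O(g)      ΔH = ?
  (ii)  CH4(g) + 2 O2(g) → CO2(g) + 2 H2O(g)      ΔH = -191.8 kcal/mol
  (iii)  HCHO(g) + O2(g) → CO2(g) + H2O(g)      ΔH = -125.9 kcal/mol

(i) as written: contributes x
(ii) reversed: +191.8 kcal/mol
(iii) × 2: (2)·(-125.9) = -251.8 kcal/mol
-456.2 = (+191.8) + (-251.8) + x
x = (-456.2 − (-60.0)) / (1) = -396.2 kcal/mol

ΔH = -396.2 kcal/mol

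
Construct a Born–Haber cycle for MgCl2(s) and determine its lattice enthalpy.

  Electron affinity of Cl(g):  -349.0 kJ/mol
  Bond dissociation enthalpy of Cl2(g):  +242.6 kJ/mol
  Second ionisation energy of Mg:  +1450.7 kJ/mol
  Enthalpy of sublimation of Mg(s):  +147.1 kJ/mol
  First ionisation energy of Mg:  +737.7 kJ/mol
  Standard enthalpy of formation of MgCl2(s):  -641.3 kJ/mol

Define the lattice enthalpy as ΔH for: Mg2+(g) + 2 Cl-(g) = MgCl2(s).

U = -2521.4 kJ/mol

ΔHf° = 1·ΔHsub + 1·(ΣIE) + 1·D(Cl2) + 2·EA + U
-641.3 = 1·(+147.1) + 1·(+2188.4) + 1·(+242.6) + 2·(-349.0) + U
U = -641.3 − (+1880.1) = -2521.4 kJ/mol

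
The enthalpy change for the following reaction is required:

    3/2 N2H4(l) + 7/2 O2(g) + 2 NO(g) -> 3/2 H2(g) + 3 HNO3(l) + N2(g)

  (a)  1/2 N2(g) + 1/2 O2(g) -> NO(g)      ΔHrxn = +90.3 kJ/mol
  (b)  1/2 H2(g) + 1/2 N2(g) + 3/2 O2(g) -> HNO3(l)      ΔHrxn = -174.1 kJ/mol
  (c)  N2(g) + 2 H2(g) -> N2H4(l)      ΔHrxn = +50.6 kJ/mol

(a) reversed and × 2: (-2)·(+90.3) = -180.6 kJ/mol
(b) × 3: (3)·(-174.1) = -522.3 kJ/mol
(c) reversed and × 3/2: (-3/2)·(+50.6) = -75.9 kJ/mol
Combining the equations, ΔHrxn = (-2)·(+90.3) + (3)·(-174.1) + (-3/2)·(+50.6) = -778.8 kJ/mol

ΔHrxn = -778.8 kJ/mol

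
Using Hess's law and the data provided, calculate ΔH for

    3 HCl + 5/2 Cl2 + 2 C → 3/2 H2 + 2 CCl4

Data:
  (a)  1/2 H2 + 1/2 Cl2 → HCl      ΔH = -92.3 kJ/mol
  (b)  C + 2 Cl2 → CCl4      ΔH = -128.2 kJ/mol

ΔH = 20.5 kJ/mol

(a) reversed and × 3 (reverse to put HCl on the reactant side; ×3 to match 3 HCl in the target): (-3)·(-92.3) = +276.9 kJ/mol
(b) × 2 (×2 to match 2 CCl4 in the target): (2)·(-128.2) = -256.4 kJ/mol
Combining the equations, ΔH = (-3)·(-92.3) + (2)·(-128.2) = 20.5 kJ/mol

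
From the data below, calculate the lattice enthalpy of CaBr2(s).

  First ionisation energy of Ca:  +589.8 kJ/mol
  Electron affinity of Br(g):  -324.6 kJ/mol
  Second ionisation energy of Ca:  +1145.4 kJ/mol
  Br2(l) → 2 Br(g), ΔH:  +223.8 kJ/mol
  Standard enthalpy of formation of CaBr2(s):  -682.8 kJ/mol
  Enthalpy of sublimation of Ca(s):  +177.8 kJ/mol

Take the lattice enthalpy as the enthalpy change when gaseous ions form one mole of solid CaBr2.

ΔHf° = 1·ΔHsub + 1·(ΣIE) + 1·D(Br2) + 2·EA + U
-682.8 = 1·(+177.8) + 1·(+1735.2) + 1·(+223.8) + 2·(-324.6) + U
U = -682.8 − (+1487.6) = -2170.4 kJ/mol

U = -2170.4 kJ/mol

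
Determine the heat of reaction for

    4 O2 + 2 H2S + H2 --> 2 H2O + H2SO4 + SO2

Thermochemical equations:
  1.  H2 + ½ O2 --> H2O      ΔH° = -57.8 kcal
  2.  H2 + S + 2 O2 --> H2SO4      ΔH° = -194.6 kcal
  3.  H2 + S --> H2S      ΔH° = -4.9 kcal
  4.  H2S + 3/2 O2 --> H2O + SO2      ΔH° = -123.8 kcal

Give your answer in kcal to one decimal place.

ΔH° = -371.3 kcal

eq. 1 as written: -57.8 kcal
eq. 2 as written: -194.6 kcal
eq. 3 reversed: +4.9 kcal
eq. 4 as written: -123.8 kcal
Since enthalpy is a state function, ΔH° = (-57.8) + (-194.6) + (+4.9) + (-123.8) = -371.3 kcal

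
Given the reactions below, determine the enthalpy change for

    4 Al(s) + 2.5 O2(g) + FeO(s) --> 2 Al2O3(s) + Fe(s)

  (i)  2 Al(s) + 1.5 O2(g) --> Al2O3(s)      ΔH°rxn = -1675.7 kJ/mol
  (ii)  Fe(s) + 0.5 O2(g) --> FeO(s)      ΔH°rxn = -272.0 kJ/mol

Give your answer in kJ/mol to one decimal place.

ΔH°rxn = -3079.4 kJ/mol

(i) × 2: (2)·(-1675.7) = -3351.4 kJ/mol
(ii) reversed: +272.0 kJ/mol
Summing the manipulated equations, ΔH°rxn = (2)·(-1675.7) + (-1)·(-272.0) = -3079.4 kJ/mol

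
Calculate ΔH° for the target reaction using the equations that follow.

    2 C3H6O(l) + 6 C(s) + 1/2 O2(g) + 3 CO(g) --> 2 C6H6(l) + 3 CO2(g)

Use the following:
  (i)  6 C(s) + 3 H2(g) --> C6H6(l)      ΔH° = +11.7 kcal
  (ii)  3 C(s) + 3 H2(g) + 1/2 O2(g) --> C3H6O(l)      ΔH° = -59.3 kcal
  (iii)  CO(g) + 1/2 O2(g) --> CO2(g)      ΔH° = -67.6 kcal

ΔH° = -60.8 kcal

(i) × 2: (2)·(+11.7) = +23.4 kcal
(ii) reversed and × 2: (-2)·(-59.3) = +118.6 kcal
(iii) × 3: (3)·(-67.6) = -202.8 kcal
Summing the manipulated equations, ΔH° = (2)·(+11.7) + (-2)·(-59.3) + (3)·(-67.6) = -60.8 kcal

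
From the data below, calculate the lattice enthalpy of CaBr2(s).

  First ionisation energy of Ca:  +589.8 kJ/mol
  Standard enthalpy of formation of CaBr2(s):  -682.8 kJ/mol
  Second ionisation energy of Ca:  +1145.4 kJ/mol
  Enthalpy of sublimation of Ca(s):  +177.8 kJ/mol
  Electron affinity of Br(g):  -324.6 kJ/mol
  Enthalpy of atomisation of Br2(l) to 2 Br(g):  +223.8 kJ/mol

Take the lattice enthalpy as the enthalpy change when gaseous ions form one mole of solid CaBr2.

U = -2170.4 kJ/mol

ΔHf° = 1·ΔHsub + 1·(ΣIE) + 1·D(Br2) + 2·EA + U
-682.8 = 1·(+177.8) + 1·(+1735.2) + 1·(+223.8) + 2·(-324.6) + U
U = -682.8 − (+1487.6) = -2170.4 kJ/mol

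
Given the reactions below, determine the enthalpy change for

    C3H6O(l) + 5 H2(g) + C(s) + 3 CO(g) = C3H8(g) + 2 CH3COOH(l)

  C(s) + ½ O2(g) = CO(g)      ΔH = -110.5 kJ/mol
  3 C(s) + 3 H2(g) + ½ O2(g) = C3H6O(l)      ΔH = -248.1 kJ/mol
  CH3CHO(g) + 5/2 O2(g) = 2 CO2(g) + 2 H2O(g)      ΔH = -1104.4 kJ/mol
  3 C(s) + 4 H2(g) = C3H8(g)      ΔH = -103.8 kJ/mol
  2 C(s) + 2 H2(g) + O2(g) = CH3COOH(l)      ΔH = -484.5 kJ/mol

ΔH = -493.2 kJ/mol

equation 1 reversed and × 3: (-3)·(-110.5) = +331.5 kJ/mol
equation 2 reversed: +248.1 kJ/mol
equation 3: not needed.
equation 4 as written: -103.8 kJ/mol
equation 5 × 2: (2)·(-484.5) = -969.0 kJ/mol
Combining the equations, ΔH = (-3)·(-110.5) + (-1)·(-248.1) + (1)·(-103.8) + (2)·(-484.5) = -493.2 kJ/mol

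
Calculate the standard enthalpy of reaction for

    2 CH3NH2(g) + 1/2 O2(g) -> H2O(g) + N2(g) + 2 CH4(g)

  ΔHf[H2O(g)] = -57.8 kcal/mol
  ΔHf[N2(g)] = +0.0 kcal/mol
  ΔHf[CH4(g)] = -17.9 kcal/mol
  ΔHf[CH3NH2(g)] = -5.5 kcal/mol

Products: 1·(-57.8) + 1·(+0.0) + 2·(-17.9) = -93.6
Reactants: 2·(-5.5) + 1/2·(+0.0) = -11.0
ΔH_rxn = (-93.6) − (-11.0) = -82.6 kcal/mol

ΔH_rxn = -82.6 kcal/mol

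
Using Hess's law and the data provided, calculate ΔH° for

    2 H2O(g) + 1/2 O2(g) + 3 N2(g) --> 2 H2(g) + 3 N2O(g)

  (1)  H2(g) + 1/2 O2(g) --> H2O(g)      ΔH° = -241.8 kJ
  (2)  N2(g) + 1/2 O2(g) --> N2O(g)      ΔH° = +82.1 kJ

(1) reversed and × 2: (-2)·(-241.8) = +483.6 kJ
(2) × 3: (3)·(+82.1) = +246.3 kJ
Since enthalpy is a state function, ΔH° = (-2)·(-241.8) + (3)·(+82.1) = 729.9 kJ

ΔH° = 729.9 kJ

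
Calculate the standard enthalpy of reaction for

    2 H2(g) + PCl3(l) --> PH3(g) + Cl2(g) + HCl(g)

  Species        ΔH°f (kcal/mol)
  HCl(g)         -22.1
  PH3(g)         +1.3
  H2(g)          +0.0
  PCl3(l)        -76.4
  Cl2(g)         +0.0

ΔH°rxn = Σ nΔHf°(products) − Σ nΔHf°(reactants).
Products: 1·(+1.3) + 1·(+0.0) + 1·(-22.1) = -20.8
Reactants: 2·(+0.0) + 1·(-76.4) = -76.4
ΔHrxn = (-20.8) − (-76.4) = 55.6 kcal/mol

ΔHrxn = 55.6 kcal/mol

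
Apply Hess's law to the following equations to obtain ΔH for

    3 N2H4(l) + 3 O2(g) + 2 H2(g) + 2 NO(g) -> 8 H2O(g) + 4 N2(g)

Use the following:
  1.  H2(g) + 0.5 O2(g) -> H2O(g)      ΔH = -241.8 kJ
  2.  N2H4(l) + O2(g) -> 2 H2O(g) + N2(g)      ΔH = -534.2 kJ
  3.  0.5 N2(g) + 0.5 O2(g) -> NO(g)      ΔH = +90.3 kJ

ΔH = -2266.8 kJ

eq. 1 × 2 (scale by 2 for the 2 H2(g)): (2)·(-241.8) = -483.6 kJ
eq. 2 × 3 (scale by 3 for the 3 N2H4(l)): (3)·(-534.2) = -1602.6 kJ
eq. 3 reversed and × 2 (NO(g) must end up as a reactant; scale by 2 for the 2 NO(g)): (-2)·(+90.3) = -180.6 kJ
Since enthalpy is a state function, ΔH = (-483.6) + (-1602.6) + (-180.6) = -2266.8 kJ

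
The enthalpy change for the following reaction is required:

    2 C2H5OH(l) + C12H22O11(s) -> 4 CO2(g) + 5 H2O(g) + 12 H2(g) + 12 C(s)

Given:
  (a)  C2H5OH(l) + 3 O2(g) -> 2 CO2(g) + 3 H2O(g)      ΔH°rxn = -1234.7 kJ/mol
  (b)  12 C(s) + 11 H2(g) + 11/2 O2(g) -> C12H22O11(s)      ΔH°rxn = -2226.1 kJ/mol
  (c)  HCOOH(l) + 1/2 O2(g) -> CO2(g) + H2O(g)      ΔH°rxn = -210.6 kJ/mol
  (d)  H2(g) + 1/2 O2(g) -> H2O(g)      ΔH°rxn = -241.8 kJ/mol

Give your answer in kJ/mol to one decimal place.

ΔH°rxn = -1.5 kJ/mol

(a) × 2 (scale by 2 for the 2 C2H5OH(l)): (2)·(-1234.7) = -2469.4 kJ/mol
(b) reversed (C12H22O11(s) must end up as a reactant): +2226.1 kJ/mol
(c): not needed (HCOOH(l) appears nowhere else).
(d) reversed: +241.8 kJ/mol
ΔH°rxn = (-2469.4) + (+2226.1) + (+241.8) = -1.5 kJ/mol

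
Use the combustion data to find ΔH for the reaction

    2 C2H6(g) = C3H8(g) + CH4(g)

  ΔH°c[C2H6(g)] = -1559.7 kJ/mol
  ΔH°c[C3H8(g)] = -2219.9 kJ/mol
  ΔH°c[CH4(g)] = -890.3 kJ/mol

ΔH = -9.2 kJ/mol

With combustion enthalpies, reactants minus products:
= [2·(-1559.7)] − [1·(-2219.9) + 1·(-890.3)]
= -9.2 kJ/mol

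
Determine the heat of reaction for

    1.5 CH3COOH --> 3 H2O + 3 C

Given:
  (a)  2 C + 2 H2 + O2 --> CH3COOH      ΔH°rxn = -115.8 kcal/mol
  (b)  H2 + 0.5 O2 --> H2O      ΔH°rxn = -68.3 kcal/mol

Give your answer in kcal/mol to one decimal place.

ΔH°rxn = -31.2 kcal/mol

(a) reversed and × 3/2 (CH3COOH must end up as a reactant; ×3/2 to match 3/2 CH3COOH in the target): (-3/2)·(-115.8) = +173.7 kcal/mol
(b) × 3 (scale by 3 for the 3 H2O): (3)·(-68.3) = -204.9 kcal/mol
ΔH°rxn = (+173.7) + (-204.9) = -31.2 kcal/mol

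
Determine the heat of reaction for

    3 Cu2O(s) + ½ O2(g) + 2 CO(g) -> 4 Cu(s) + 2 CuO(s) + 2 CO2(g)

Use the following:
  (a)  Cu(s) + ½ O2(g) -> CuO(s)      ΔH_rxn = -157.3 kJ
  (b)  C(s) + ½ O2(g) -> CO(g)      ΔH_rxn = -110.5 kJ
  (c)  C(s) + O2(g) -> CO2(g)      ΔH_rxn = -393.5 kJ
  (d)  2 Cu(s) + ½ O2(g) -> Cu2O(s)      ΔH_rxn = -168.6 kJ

ΔH_rxn = -374.8 kJ

(a) × 2: (2)·(-157.3) = -314.6 kJ
(b) reversed and × 2: (-2)·(-110.5) = +221.0 kJ
(c) × 2: (2)·(-393.5) = -787.0 kJ
(d) reversed and × 3: (-3)·(-168.6) = +505.8 kJ
By Hess's law, ΔH_rxn = (2)·(-157.3) + (-2)·(-110.5) + (2)·(-393.5) + (-3)·(-168.6) = -374.8 kJ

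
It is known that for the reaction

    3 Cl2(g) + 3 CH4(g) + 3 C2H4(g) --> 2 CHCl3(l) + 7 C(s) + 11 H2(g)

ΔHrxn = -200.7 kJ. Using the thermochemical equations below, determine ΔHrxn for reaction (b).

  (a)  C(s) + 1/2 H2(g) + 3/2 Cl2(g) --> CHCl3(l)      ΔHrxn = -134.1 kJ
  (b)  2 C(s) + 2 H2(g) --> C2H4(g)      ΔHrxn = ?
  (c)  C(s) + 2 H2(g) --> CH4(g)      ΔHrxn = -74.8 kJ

(a) × 2 (×2 to match 2 CHCl3(l) in the target): (2)·(-134.1) = -268.2 kJ
(b) reversed and × 3 (C2H4(g) must end up as a reactant; ×3 to match 3 C2H4(g) in the target): contributes −3·x
(c) reversed and × 3 (reverse to put CH4(g) on the reactant side; ×3 to match 3 CH4(g) in the target): (-3)·(-74.8) = +224.4 kJ
-200.7 = (-268.2) + (+224.4) − 3·x
x = (-200.7 − (-43.8)) / (-3) = 52.3 kJ

ΔHrxn = 52.3 kJ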